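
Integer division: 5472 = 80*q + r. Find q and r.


5472 = 80 * 68 + 32
Check: 5440 + 32 = 5472

q = 68, r = 32


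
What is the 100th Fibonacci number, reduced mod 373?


F(k) mod 373 for k=1..100:
1, 1, 2, 3, 5, 8, 13, 21, 34, 55, 89, 144, 233, 4, 237, 241, 105, 346, 78, 51, 129, 180, 309, 116, 52, 168, 220, 15, 235, 250, 112, 362, 101, 90, 191, 281, 99, 7, 106, 113, 219, 332, 178, 137, 315, 79, 21, 100, 121, 221, 342, 190, 159, 349, 135, 111, 246, 357, 230, 214, 71, 285, 356, 268, 251, 146, 24, 170, 194, 364, 185, 176, 361, 164, 152, 316, 95, 38, 133, 171, 304, 102, 33, 135, 168, 303, 98, 28, 126, 154, 280, 61, 341, 29, 370, 26, 23, 49, 72, 121
F(100) mod 373 = 121


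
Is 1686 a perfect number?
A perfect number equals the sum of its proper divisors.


Proper divisors of 1686: 1, 2, 3, 6, 281, 562, 843
Sum = 1 + 2 + 3 + 6 + 281 + 562 + 843 = 1698

No, 1686 is not perfect (1698 ≠ 1686)


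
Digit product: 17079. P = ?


1 × 7 × 0 × 7 × 9 = 0


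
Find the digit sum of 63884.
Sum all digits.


6 + 3 + 8 + 8 + 4 = 29


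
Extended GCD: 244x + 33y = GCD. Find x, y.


Tabular extended Euclidean (each row: r = 244*s + 33*t):
r=244, s=1, t=0
r=33, s=0, t=1
q=7: r=13, s=1, t=-7   [244*(1) + 33*(-7) = 13]
q=2: r=7, s=-2, t=15   [244*(-2) + 33*(15) = 7]
q=1: r=6, s=3, t=-22   [244*(3) + 33*(-22) = 6]
q=1: r=1, s=-5, t=37   [244*(-5) + 33*(37) = 1]
q=6: r=0, s=33, t=-244   [244*(33) + 33*(-244) = 0]
GCD = 1; from the row with r=1: x=-5, y=37
Check: 244*(-5) + 33*(37) = -1220 + 1221 = 1

GCD = 1, x = -5, y = 37


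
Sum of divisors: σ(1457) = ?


Divisors of 1457: 1, 31, 47, 1457
Sum = 1 + 31 + 47 + 1457 = 1536

σ(1457) = 1536


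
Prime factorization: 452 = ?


452 / 2 = 226
226 / 2 = 113
113 / 113 = 1
452 = 2^2 × 113


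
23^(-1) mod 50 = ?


Use the extended Euclidean algorithm on (50, 23); each row r = 50*s + 23*t:
r=50, s=1, t=0
r=23, s=0, t=1
q=2: r=4, s=1, t=-2   [50*(1) + 23*(-2) = 4]
q=5: r=3, s=-5, t=11   [50*(-5) + 23*(11) = 3]
q=1: r=1, s=6, t=-13   [50*(6) + 23*(-13) = 1]
q=3: r=0, s=-23, t=50   [50*(-23) + 23*(50) = 0]
GCD = 1 with t = -13, so 23*(-13) ≡ 1 (mod 50)
Inverse = -13 mod 50 = 37
Check: 23 * 37 = 851 ≡ 1 (mod 50)

23^(-1) ≡ 37 (mod 50)


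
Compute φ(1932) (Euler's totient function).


1932 = 2^2 × 3 × 7 × 23
Prime factors: 2, 3, 7, 23
φ(1932) = 1932 × (1-1/2) × (1-1/3) × (1-1/7) × (1-1/23)
= 1932 × 1/2 × 2/3 × 6/7 × 22/23 = 528

φ(1932) = 528


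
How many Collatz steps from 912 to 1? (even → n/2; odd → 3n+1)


912 → 456 → 228 → 114 → 57 → 172 → 86 → 43 → 130 → 65 → 196 → 98 → 49 → 148 → 74 → 37 → 112 → 56 → 28 → 14 → 7 → 22 → 11 → 34 → 17 → 52 → 26 → 13 → 40 → 20 → 10 → 5 → 16 → 8 → 4 → 2 → 1
Total steps = 36

36 steps


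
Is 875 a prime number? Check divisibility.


875 / 5 = 175 (exact division)
875 is NOT prime.

No, 875 is not prime


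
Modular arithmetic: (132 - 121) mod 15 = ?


132 - 121 = 11
11 mod 15 = 11


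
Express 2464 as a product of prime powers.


2464 / 2 = 1232
1232 / 2 = 616
616 / 2 = 308
308 / 2 = 154
154 / 2 = 77
77 / 7 = 11
11 / 11 = 1
2464 = 2^5 × 7 × 11


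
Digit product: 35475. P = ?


3 × 5 × 4 × 7 × 5 = 2100


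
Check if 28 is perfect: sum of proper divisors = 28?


Proper divisors of 28: 1, 2, 4, 7, 14
Sum = 1 + 2 + 4 + 7 + 14 = 28

Yes, 28 is perfect (28 = 28)


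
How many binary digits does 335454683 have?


335454683 in base 2 = 10011111111101010000111011011
Number of digits = 29

29 digits (base 2)


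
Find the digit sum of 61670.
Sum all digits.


6 + 1 + 6 + 7 + 0 = 20


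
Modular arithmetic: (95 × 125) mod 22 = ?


95 × 125 = 11875
11875 mod 22 = 17


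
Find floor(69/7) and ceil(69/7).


69/7 = 9.8571
floor = 9
ceil = 10

floor = 9, ceil = 10


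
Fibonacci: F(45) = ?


Sequence: 1, 1, 2, 3, 5, 8, 13, 21, 34, 55, 89, 144, 233, 377, 610, 987, 1597, 2584, 4181, 6765, 10946, 17711, 28657, 46368, 75025, 121393, 196418, 317811, 514229, 832040, 1346269, 2178309, 3524578, 5702887, 9227465, 14930352, 24157817, 39088169, 63245986, 102334155, 165580141, 267914296, 433494437, 701408733, 1134903170
F(45) = 1134903170


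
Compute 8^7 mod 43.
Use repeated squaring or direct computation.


8^1 mod 43 = 8
8^2 mod 43 = 21
8^3 mod 43 = 39
8^4 mod 43 = 11
8^5 mod 43 = 2
8^6 mod 43 = 16
8^7 mod 43 = 42


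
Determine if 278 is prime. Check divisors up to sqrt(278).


278 / 2 = 139 (exact division)
278 is NOT prime.

No, 278 is not prime


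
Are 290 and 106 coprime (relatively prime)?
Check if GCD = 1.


Euclidean algorithm:
290 = 2 * 106 + 78
106 = 1 * 78 + 28
78 = 2 * 28 + 22
28 = 1 * 22 + 6
22 = 3 * 6 + 4
6 = 1 * 4 + 2
4 = 2 * 2 + 0
GCD(290, 106) = 2

No, not coprime (GCD = 2)


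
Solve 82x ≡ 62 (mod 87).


GCD(82, 87) = 1, unique solution
a^(-1) mod 87 = 52
x = 52 * 62 mod 87 = 5

x ≡ 5 (mod 87)


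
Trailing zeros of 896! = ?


floor(896/5) = 179
floor(896/25) = 35
floor(896/125) = 7
floor(896/625) = 1
Total = 222

222 trailing zeros


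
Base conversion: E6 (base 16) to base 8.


E6 (base 16) = 230 (decimal)
230 (decimal) = 346 (base 8)


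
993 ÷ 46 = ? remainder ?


993 = 46 * 21 + 27
Check: 966 + 27 = 993

q = 21, r = 27


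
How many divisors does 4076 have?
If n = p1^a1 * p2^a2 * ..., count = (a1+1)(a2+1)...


4076 = 2^2 × 1019^1
d(4076) = (2+1) × (1+1) = 6

6 divisors


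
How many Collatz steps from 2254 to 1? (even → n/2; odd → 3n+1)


2254 → 1127 → 3382 → 1691 → 5074 → 2537 → 7612 → 3806 → 1903 → 5710 → 2855 → 8566 → 4283 → 12850 → 6425 → 19276 → 9638 → 4819 → 14458 → 7229 → 21688 → 10844 → 5422 → 2711 → 8134 → 4067 → 12202 → 6101 → 18304 → 9152 → 4576 → 2288 → 1144 → 572 → 286 → 143 → 430 → 215 → 646 → 323 → 970 → 485 → 1456 → 728 → 364 → 182 → 91 → 274 → 137 → 412 → 206 → 103 → 310 → 155 → 466 → 233 → 700 → 350 → 175 → 526 → 263 → 790 → 395 → 1186 → 593 → 1780 → 890 → 445 → 1336 → 668 → 334 → 167 → 502 → 251 → 754 → 377 → 1132 → 566 → 283 → 850 → 425 → 1276 → 638 → 319 → 958 → 479 → 1438 → 719 → 2158 → 1079 → 3238 → 1619 → 4858 → 2429 → 7288 → 3644 → 1822 → 911 → 2734 → 1367 → 4102 → 2051 → 6154 → 3077 → 9232 → 4616 → 2308 → 1154 → 577 → 1732 → 866 → 433 → 1300 → 650 → 325 → 976 → 488 → 244 → 122 → 61 → 184 → 92 → 46 → 23 → 70 → 35 → 106 → 53 → 160 → 80 → 40 → 20 → 10 → 5 → 16 → 8 → 4 → 2 → 1
Total steps = 138

138 steps


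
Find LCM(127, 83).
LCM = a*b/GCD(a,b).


GCD(127, 83) = 1
LCM = 127*83/1 = 10541/1 = 10541

LCM = 10541


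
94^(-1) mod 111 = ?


Use the extended Euclidean algorithm on (111, 94); each row r = 111*s + 94*t:
r=111, s=1, t=0
r=94, s=0, t=1
q=1: r=17, s=1, t=-1   [111*(1) + 94*(-1) = 17]
q=5: r=9, s=-5, t=6   [111*(-5) + 94*(6) = 9]
q=1: r=8, s=6, t=-7   [111*(6) + 94*(-7) = 8]
q=1: r=1, s=-11, t=13   [111*(-11) + 94*(13) = 1]
q=8: r=0, s=94, t=-111   [111*(94) + 94*(-111) = 0]
GCD = 1 with t = 13, so 94*(13) ≡ 1 (mod 111)
Inverse = 13 mod 111 = 13
Check: 94 * 13 = 1222 ≡ 1 (mod 111)

94^(-1) ≡ 13 (mod 111)


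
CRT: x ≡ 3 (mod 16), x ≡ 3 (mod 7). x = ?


M = 16*7 = 112
M1 = M/16 = 7, M2 = M/7 = 16
M1^(-1) mod 16 = 7, M2^(-1) mod 7 = 4
x = 3*7*7 + 3*16*4 = 339
339 mod 112 = 3
Check: 3 mod 16 = 3 ✓, 3 mod 7 = 3 ✓

x ≡ 3 (mod 112)


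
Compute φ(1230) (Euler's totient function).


1230 = 2 × 3 × 5 × 41
Prime factors: 2, 3, 5, 41
φ(1230) = 1230 × (1-1/2) × (1-1/3) × (1-1/5) × (1-1/41)
= 1230 × 1/2 × 2/3 × 4/5 × 40/41 = 320

φ(1230) = 320


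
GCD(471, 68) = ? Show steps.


471 = 6 * 68 + 63
68 = 1 * 63 + 5
63 = 12 * 5 + 3
5 = 1 * 3 + 2
3 = 1 * 2 + 1
2 = 2 * 1 + 0
GCD = 1


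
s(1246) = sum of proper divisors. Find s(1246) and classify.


Proper divisors: 1, 2, 7, 14, 89, 178, 623
Sum = 1 + 2 + 7 + 14 + 89 + 178 + 623 = 914
914 < 1246 → deficient

s(1246) = 914 (deficient)


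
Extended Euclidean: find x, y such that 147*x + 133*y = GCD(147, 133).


Tabular extended Euclidean (each row: r = 147*s + 133*t):
r=147, s=1, t=0
r=133, s=0, t=1
q=1: r=14, s=1, t=-1   [147*(1) + 133*(-1) = 14]
q=9: r=7, s=-9, t=10   [147*(-9) + 133*(10) = 7]
q=2: r=0, s=19, t=-21   [147*(19) + 133*(-21) = 0]
GCD = 7; from the row with r=7: x=-9, y=10
Check: 147*(-9) + 133*(10) = -1323 + 1330 = 7

GCD = 7, x = -9, y = 10


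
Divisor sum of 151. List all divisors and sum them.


Divisors of 151: 1, 151
Sum = 1 + 151 = 152

σ(151) = 152


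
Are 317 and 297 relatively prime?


Euclidean algorithm:
317 = 1 * 297 + 20
297 = 14 * 20 + 17
20 = 1 * 17 + 3
17 = 5 * 3 + 2
3 = 1 * 2 + 1
2 = 2 * 1 + 0
GCD(317, 297) = 1

Yes, coprime (GCD = 1)


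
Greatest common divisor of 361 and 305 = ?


361 = 1 * 305 + 56
305 = 5 * 56 + 25
56 = 2 * 25 + 6
25 = 4 * 6 + 1
6 = 6 * 1 + 0
GCD = 1


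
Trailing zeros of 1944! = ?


floor(1944/5) = 388
floor(1944/25) = 77
floor(1944/125) = 15
floor(1944/625) = 3
Total = 483

483 trailing zeros


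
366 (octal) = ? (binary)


366 (base 8) = 246 (decimal)
246 (decimal) = 11110110 (base 2)


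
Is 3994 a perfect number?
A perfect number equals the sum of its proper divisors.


Proper divisors of 3994: 1, 2, 1997
Sum = 1 + 2 + 1997 = 2000

No, 3994 is not perfect (2000 ≠ 3994)


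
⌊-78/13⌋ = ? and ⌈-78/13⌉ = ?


-78/13 = -6.0000
floor = -6
ceil = -6

floor = -6, ceil = -6


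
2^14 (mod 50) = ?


2^1 mod 50 = 2
2^2 mod 50 = 4
2^3 mod 50 = 8
2^4 mod 50 = 16
2^5 mod 50 = 32
2^6 mod 50 = 14
2^7 mod 50 = 28
2^8 mod 50 = 6
2^9 mod 50 = 12
2^10 mod 50 = 24
2^11 mod 50 = 48
2^12 mod 50 = 46
2^13 mod 50 = 42
2^14 mod 50 = 34


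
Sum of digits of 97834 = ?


9 + 7 + 8 + 3 + 4 = 31


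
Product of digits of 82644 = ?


8 × 2 × 6 × 4 × 4 = 1536


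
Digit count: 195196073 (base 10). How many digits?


195196073 has 9 digits in base 10
floor(log10(195196073)) + 1 = floor(8.2905) + 1 = 9

9 digits (base 10)


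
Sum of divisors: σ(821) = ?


Divisors of 821: 1, 821
Sum = 1 + 821 = 822

σ(821) = 822


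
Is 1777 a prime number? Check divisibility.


Check divisors up to sqrt(1777) = 42.1545
No divisors found.
1777 is prime.

Yes, 1777 is prime


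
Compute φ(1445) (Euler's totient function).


1445 = 5 × 17^2
Prime factors: 5, 17
φ(1445) = 1445 × (1-1/5) × (1-1/17)
= 1445 × 4/5 × 16/17 = 1088

φ(1445) = 1088


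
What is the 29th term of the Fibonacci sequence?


Sequence: 1, 1, 2, 3, 5, 8, 13, 21, 34, 55, 89, 144, 233, 377, 610, 987, 1597, 2584, 4181, 6765, 10946, 17711, 28657, 46368, 75025, 121393, 196418, 317811, 514229
F(29) = 514229


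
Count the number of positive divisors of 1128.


1128 = 2^3 × 3^1 × 47^1
d(1128) = (3+1) × (1+1) × (1+1) = 16

16 divisors


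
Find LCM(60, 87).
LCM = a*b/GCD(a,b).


GCD(60, 87) = 3
LCM = 60*87/3 = 5220/3 = 1740

LCM = 1740


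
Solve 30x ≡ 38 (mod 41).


GCD(30, 41) = 1, unique solution
a^(-1) mod 41 = 26
x = 26 * 38 mod 41 = 4

x ≡ 4 (mod 41)


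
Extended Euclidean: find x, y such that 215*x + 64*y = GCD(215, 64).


Tabular extended Euclidean (each row: r = 215*s + 64*t):
r=215, s=1, t=0
r=64, s=0, t=1
q=3: r=23, s=1, t=-3   [215*(1) + 64*(-3) = 23]
q=2: r=18, s=-2, t=7   [215*(-2) + 64*(7) = 18]
q=1: r=5, s=3, t=-10   [215*(3) + 64*(-10) = 5]
q=3: r=3, s=-11, t=37   [215*(-11) + 64*(37) = 3]
q=1: r=2, s=14, t=-47   [215*(14) + 64*(-47) = 2]
q=1: r=1, s=-25, t=84   [215*(-25) + 64*(84) = 1]
q=2: r=0, s=64, t=-215   [215*(64) + 64*(-215) = 0]
GCD = 1; from the row with r=1: x=-25, y=84
Check: 215*(-25) + 64*(84) = -5375 + 5376 = 1

GCD = 1, x = -25, y = 84


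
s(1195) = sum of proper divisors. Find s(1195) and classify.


Proper divisors: 1, 5, 239
Sum = 1 + 5 + 239 = 245
245 < 1195 → deficient

s(1195) = 245 (deficient)


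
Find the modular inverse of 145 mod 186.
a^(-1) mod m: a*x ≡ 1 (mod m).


Use the extended Euclidean algorithm on (186, 145); each row r = 186*s + 145*t:
r=186, s=1, t=0
r=145, s=0, t=1
q=1: r=41, s=1, t=-1   [186*(1) + 145*(-1) = 41]
q=3: r=22, s=-3, t=4   [186*(-3) + 145*(4) = 22]
q=1: r=19, s=4, t=-5   [186*(4) + 145*(-5) = 19]
q=1: r=3, s=-7, t=9   [186*(-7) + 145*(9) = 3]
q=6: r=1, s=46, t=-59   [186*(46) + 145*(-59) = 1]
q=3: r=0, s=-145, t=186   [186*(-145) + 145*(186) = 0]
GCD = 1 with t = -59, so 145*(-59) ≡ 1 (mod 186)
Inverse = -59 mod 186 = 127
Check: 145 * 127 = 18415 ≡ 1 (mod 186)

145^(-1) ≡ 127 (mod 186)


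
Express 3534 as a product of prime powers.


3534 / 2 = 1767
1767 / 3 = 589
589 / 19 = 31
31 / 31 = 1
3534 = 2 × 3 × 19 × 31


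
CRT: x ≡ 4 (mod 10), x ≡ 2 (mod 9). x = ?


M = 10*9 = 90
M1 = M/10 = 9, M2 = M/9 = 10
M1^(-1) mod 10 = 9, M2^(-1) mod 9 = 1
x = 4*9*9 + 2*10*1 = 344
344 mod 90 = 74
Check: 74 mod 10 = 4 ✓, 74 mod 9 = 2 ✓

x ≡ 74 (mod 90)


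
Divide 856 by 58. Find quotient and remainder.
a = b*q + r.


856 = 58 * 14 + 44
Check: 812 + 44 = 856

q = 14, r = 44


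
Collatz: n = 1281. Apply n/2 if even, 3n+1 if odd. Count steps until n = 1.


1281 → 3844 → 1922 → 961 → 2884 → 1442 → 721 → 2164 → 1082 → 541 → 1624 → 812 → 406 → 203 → 610 → 305 → 916 → 458 → 229 → 688 → 344 → 172 → 86 → 43 → 130 → 65 → 196 → 98 → 49 → 148 → 74 → 37 → 112 → 56 → 28 → 14 → 7 → 22 → 11 → 34 → 17 → 52 → 26 → 13 → 40 → 20 → 10 → 5 → 16 → 8 → 4 → 2 → 1
Total steps = 52

52 steps


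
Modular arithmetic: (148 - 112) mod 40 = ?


148 - 112 = 36
36 mod 40 = 36


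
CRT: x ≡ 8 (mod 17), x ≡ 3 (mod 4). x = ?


M = 17*4 = 68
M1 = M/17 = 4, M2 = M/4 = 17
M1^(-1) mod 17 = 13, M2^(-1) mod 4 = 1
x = 8*4*13 + 3*17*1 = 467
467 mod 68 = 59
Check: 59 mod 17 = 8 ✓, 59 mod 4 = 3 ✓

x ≡ 59 (mod 68)


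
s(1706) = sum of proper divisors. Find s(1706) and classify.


Proper divisors: 1, 2, 853
Sum = 1 + 2 + 853 = 856
856 < 1706 → deficient

s(1706) = 856 (deficient)


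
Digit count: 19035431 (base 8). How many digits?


19035431 in base 8 = 110472447
Number of digits = 9

9 digits (base 8)


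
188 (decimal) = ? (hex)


188 (base 10) = 188 (decimal)
188 (decimal) = BC (base 16)


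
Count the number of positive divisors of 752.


752 = 2^4 × 47^1
d(752) = (4+1) × (1+1) = 10

10 divisors


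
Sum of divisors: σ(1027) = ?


Divisors of 1027: 1, 13, 79, 1027
Sum = 1 + 13 + 79 + 1027 = 1120

σ(1027) = 1120


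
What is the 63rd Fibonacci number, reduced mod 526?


F(k) mod 526 for k=1..63:
1, 1, 2, 3, 5, 8, 13, 21, 34, 55, 89, 144, 233, 377, 84, 461, 19, 480, 499, 453, 426, 353, 253, 80, 333, 413, 220, 107, 327, 434, 235, 143, 378, 521, 373, 368, 215, 57, 272, 329, 75, 404, 479, 357, 310, 141, 451, 66, 517, 57, 48, 105, 153, 258, 411, 143, 28, 171, 199, 370, 43, 413, 456
F(63) mod 526 = 456


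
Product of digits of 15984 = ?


1 × 5 × 9 × 8 × 4 = 1440


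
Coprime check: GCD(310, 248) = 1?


Euclidean algorithm:
310 = 1 * 248 + 62
248 = 4 * 62 + 0
GCD(310, 248) = 62

No, not coprime (GCD = 62)


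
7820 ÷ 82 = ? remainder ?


7820 = 82 * 95 + 30
Check: 7790 + 30 = 7820

q = 95, r = 30


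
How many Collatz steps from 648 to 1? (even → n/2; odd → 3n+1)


648 → 324 → 162 → 81 → 244 → 122 → 61 → 184 → 92 → 46 → 23 → 70 → 35 → 106 → 53 → 160 → 80 → 40 → 20 → 10 → 5 → 16 → 8 → 4 → 2 → 1
Total steps = 25

25 steps


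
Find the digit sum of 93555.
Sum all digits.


9 + 3 + 5 + 5 + 5 = 27


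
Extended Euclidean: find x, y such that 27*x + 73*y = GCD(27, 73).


Tabular extended Euclidean (each row: r = 27*s + 73*t):
r=27, s=1, t=0
r=73, s=0, t=1
q=0: r=27, s=1, t=0   [27*(1) + 73*(0) = 27]
q=2: r=19, s=-2, t=1   [27*(-2) + 73*(1) = 19]
q=1: r=8, s=3, t=-1   [27*(3) + 73*(-1) = 8]
q=2: r=3, s=-8, t=3   [27*(-8) + 73*(3) = 3]
q=2: r=2, s=19, t=-7   [27*(19) + 73*(-7) = 2]
q=1: r=1, s=-27, t=10   [27*(-27) + 73*(10) = 1]
q=2: r=0, s=73, t=-27   [27*(73) + 73*(-27) = 0]
GCD = 1; from the row with r=1: x=-27, y=10
Check: 27*(-27) + 73*(10) = -729 + 730 = 1

GCD = 1, x = -27, y = 10


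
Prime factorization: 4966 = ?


4966 / 2 = 2483
2483 / 13 = 191
191 / 191 = 1
4966 = 2 × 13 × 191


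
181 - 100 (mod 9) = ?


181 - 100 = 81
81 mod 9 = 0


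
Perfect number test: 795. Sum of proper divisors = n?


Proper divisors of 795: 1, 3, 5, 15, 53, 159, 265
Sum = 1 + 3 + 5 + 15 + 53 + 159 + 265 = 501

No, 795 is not perfect (501 ≠ 795)


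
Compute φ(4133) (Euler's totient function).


4133 = 4133
Prime factors: 4133
φ(4133) = 4133 × (1-1/4133)
= 4133 × 4132/4133 = 4132

φ(4133) = 4132


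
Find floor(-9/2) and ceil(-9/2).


-9/2 = -4.5000
floor = -5
ceil = -4

floor = -5, ceil = -4


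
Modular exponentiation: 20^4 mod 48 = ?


20^1 mod 48 = 20
20^2 mod 48 = 16
20^3 mod 48 = 32
20^4 mod 48 = 16


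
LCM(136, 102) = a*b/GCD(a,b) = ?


GCD(136, 102) = 34
LCM = 136*102/34 = 13872/34 = 408

LCM = 408


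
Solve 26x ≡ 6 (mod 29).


GCD(26, 29) = 1, unique solution
a^(-1) mod 29 = 19
x = 19 * 6 mod 29 = 27

x ≡ 27 (mod 29)


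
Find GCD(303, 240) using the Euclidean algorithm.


303 = 1 * 240 + 63
240 = 3 * 63 + 51
63 = 1 * 51 + 12
51 = 4 * 12 + 3
12 = 4 * 3 + 0
GCD = 3


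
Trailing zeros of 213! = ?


floor(213/5) = 42
floor(213/25) = 8
floor(213/125) = 1
Total = 51

51 trailing zeros


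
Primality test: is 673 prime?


Check divisors up to sqrt(673) = 25.9422
No divisors found.
673 is prime.

Yes, 673 is prime


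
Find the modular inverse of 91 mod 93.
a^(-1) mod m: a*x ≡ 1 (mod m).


Use the extended Euclidean algorithm on (93, 91); each row r = 93*s + 91*t:
r=93, s=1, t=0
r=91, s=0, t=1
q=1: r=2, s=1, t=-1   [93*(1) + 91*(-1) = 2]
q=45: r=1, s=-45, t=46   [93*(-45) + 91*(46) = 1]
q=2: r=0, s=91, t=-93   [93*(91) + 91*(-93) = 0]
GCD = 1 with t = 46, so 91*(46) ≡ 1 (mod 93)
Inverse = 46 mod 93 = 46
Check: 91 * 46 = 4186 ≡ 1 (mod 93)

91^(-1) ≡ 46 (mod 93)


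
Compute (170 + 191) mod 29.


170 + 191 = 361
361 mod 29 = 13


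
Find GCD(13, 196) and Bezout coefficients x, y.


Tabular extended Euclidean (each row: r = 13*s + 196*t):
r=13, s=1, t=0
r=196, s=0, t=1
q=0: r=13, s=1, t=0   [13*(1) + 196*(0) = 13]
q=15: r=1, s=-15, t=1   [13*(-15) + 196*(1) = 1]
q=13: r=0, s=196, t=-13   [13*(196) + 196*(-13) = 0]
GCD = 1; from the row with r=1: x=-15, y=1
Check: 13*(-15) + 196*(1) = -195 + 196 = 1

GCD = 1, x = -15, y = 1


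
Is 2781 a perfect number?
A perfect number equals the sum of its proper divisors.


Proper divisors of 2781: 1, 3, 9, 27, 103, 309, 927
Sum = 1 + 3 + 9 + 27 + 103 + 309 + 927 = 1379

No, 2781 is not perfect (1379 ≠ 2781)


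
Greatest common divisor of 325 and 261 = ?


325 = 1 * 261 + 64
261 = 4 * 64 + 5
64 = 12 * 5 + 4
5 = 1 * 4 + 1
4 = 4 * 1 + 0
GCD = 1


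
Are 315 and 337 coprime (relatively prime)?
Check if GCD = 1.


Euclidean algorithm:
337 = 1 * 315 + 22
315 = 14 * 22 + 7
22 = 3 * 7 + 1
7 = 7 * 1 + 0
GCD(315, 337) = 1

Yes, coprime (GCD = 1)


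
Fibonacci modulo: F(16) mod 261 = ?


F(k) mod 261 for k=1..16:
1, 1, 2, 3, 5, 8, 13, 21, 34, 55, 89, 144, 233, 116, 88, 204
F(16) mod 261 = 204


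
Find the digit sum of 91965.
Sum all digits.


9 + 1 + 9 + 6 + 5 = 30


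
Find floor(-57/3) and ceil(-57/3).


-57/3 = -19.0000
floor = -19
ceil = -19

floor = -19, ceil = -19


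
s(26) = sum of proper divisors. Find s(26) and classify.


Proper divisors: 1, 2, 13
Sum = 1 + 2 + 13 = 16
16 < 26 → deficient

s(26) = 16 (deficient)


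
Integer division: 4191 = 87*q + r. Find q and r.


4191 = 87 * 48 + 15
Check: 4176 + 15 = 4191

q = 48, r = 15


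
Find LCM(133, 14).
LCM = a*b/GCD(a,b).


GCD(133, 14) = 7
LCM = 133*14/7 = 1862/7 = 266

LCM = 266


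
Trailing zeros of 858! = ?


floor(858/5) = 171
floor(858/25) = 34
floor(858/125) = 6
floor(858/625) = 1
Total = 212

212 trailing zeros


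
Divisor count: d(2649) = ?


2649 = 3^1 × 883^1
d(2649) = (1+1) × (1+1) = 4

4 divisors


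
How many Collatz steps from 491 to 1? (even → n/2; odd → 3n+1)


491 → 1474 → 737 → 2212 → 1106 → 553 → 1660 → 830 → 415 → 1246 → 623 → 1870 → 935 → 2806 → 1403 → 4210 → 2105 → 6316 → 3158 → 1579 → 4738 → 2369 → 7108 → 3554 → 1777 → 5332 → 2666 → 1333 → 4000 → 2000 → 1000 → 500 → 250 → 125 → 376 → 188 → 94 → 47 → 142 → 71 → 214 → 107 → 322 → 161 → 484 → 242 → 121 → 364 → 182 → 91 → 274 → 137 → 412 → 206 → 103 → 310 → 155 → 466 → 233 → 700 → 350 → 175 → 526 → 263 → 790 → 395 → 1186 → 593 → 1780 → 890 → 445 → 1336 → 668 → 334 → 167 → 502 → 251 → 754 → 377 → 1132 → 566 → 283 → 850 → 425 → 1276 → 638 → 319 → 958 → 479 → 1438 → 719 → 2158 → 1079 → 3238 → 1619 → 4858 → 2429 → 7288 → 3644 → 1822 → 911 → 2734 → 1367 → 4102 → 2051 → 6154 → 3077 → 9232 → 4616 → 2308 → 1154 → 577 → 1732 → 866 → 433 → 1300 → 650 → 325 → 976 → 488 → 244 → 122 → 61 → 184 → 92 → 46 → 23 → 70 → 35 → 106 → 53 → 160 → 80 → 40 → 20 → 10 → 5 → 16 → 8 → 4 → 2 → 1
Total steps = 141

141 steps


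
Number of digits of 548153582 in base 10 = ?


548153582 has 9 digits in base 10
floor(log10(548153582)) + 1 = floor(8.7389) + 1 = 9

9 digits (base 10)


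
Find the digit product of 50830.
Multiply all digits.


5 × 0 × 8 × 3 × 0 = 0


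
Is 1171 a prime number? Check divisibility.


Check divisors up to sqrt(1171) = 34.2199
No divisors found.
1171 is prime.

Yes, 1171 is prime


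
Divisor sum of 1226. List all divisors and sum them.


Divisors of 1226: 1, 2, 613, 1226
Sum = 1 + 2 + 613 + 1226 = 1842

σ(1226) = 1842


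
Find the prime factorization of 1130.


1130 / 2 = 565
565 / 5 = 113
113 / 113 = 1
1130 = 2 × 5 × 113


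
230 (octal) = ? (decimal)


230 (base 8) = 152 (decimal)
152 (decimal) = 152 (base 10)


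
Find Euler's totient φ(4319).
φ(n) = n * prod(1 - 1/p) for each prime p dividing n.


4319 = 7 × 617
Prime factors: 7, 617
φ(4319) = 4319 × (1-1/7) × (1-1/617)
= 4319 × 6/7 × 616/617 = 3696

φ(4319) = 3696


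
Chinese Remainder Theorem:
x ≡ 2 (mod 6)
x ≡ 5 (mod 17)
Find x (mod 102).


M = 6*17 = 102
M1 = M/6 = 17, M2 = M/17 = 6
M1^(-1) mod 6 = 5, M2^(-1) mod 17 = 3
x = 2*17*5 + 5*6*3 = 260
260 mod 102 = 56
Check: 56 mod 6 = 2 ✓, 56 mod 17 = 5 ✓

x ≡ 56 (mod 102)


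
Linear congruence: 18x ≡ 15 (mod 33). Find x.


GCD(18, 33) = 3 divides 15
Divide: 6x ≡ 5 (mod 11)
x ≡ 10 (mod 11)


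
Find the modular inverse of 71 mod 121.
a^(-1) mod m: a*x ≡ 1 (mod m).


Use the extended Euclidean algorithm on (121, 71); each row r = 121*s + 71*t:
r=121, s=1, t=0
r=71, s=0, t=1
q=1: r=50, s=1, t=-1   [121*(1) + 71*(-1) = 50]
q=1: r=21, s=-1, t=2   [121*(-1) + 71*(2) = 21]
q=2: r=8, s=3, t=-5   [121*(3) + 71*(-5) = 8]
q=2: r=5, s=-7, t=12   [121*(-7) + 71*(12) = 5]
q=1: r=3, s=10, t=-17   [121*(10) + 71*(-17) = 3]
q=1: r=2, s=-17, t=29   [121*(-17) + 71*(29) = 2]
q=1: r=1, s=27, t=-46   [121*(27) + 71*(-46) = 1]
q=2: r=0, s=-71, t=121   [121*(-71) + 71*(121) = 0]
GCD = 1 with t = -46, so 71*(-46) ≡ 1 (mod 121)
Inverse = -46 mod 121 = 75
Check: 71 * 75 = 5325 ≡ 1 (mod 121)

71^(-1) ≡ 75 (mod 121)


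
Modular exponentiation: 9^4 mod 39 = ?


9^1 mod 39 = 9
9^2 mod 39 = 3
9^3 mod 39 = 27
9^4 mod 39 = 9


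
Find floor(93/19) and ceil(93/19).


93/19 = 4.8947
floor = 4
ceil = 5

floor = 4, ceil = 5


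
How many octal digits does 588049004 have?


588049004 in base 8 = 4303165154
Number of digits = 10

10 digits (base 8)


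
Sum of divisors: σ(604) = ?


Divisors of 604: 1, 2, 4, 151, 302, 604
Sum = 1 + 2 + 4 + 151 + 302 + 604 = 1064

σ(604) = 1064


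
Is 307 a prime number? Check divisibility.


Check divisors up to sqrt(307) = 17.5214
No divisors found.
307 is prime.

Yes, 307 is prime


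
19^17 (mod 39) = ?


19^1 mod 39 = 19
19^2 mod 39 = 10
19^3 mod 39 = 34
19^4 mod 39 = 22
19^5 mod 39 = 28
19^6 mod 39 = 25
19^7 mod 39 = 7
19^8 mod 39 = 16
19^9 mod 39 = 31
19^10 mod 39 = 4
19^11 mod 39 = 37
19^12 mod 39 = 1
19^13 mod 39 = 19
19^14 mod 39 = 10
19^15 mod 39 = 34
19^16 mod 39 = 22
19^17 mod 39 = 28


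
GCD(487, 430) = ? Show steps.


487 = 1 * 430 + 57
430 = 7 * 57 + 31
57 = 1 * 31 + 26
31 = 1 * 26 + 5
26 = 5 * 5 + 1
5 = 5 * 1 + 0
GCD = 1


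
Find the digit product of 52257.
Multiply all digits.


5 × 2 × 2 × 5 × 7 = 700


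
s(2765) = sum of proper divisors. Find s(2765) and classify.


Proper divisors: 1, 5, 7, 35, 79, 395, 553
Sum = 1 + 5 + 7 + 35 + 79 + 395 + 553 = 1075
1075 < 2765 → deficient

s(2765) = 1075 (deficient)


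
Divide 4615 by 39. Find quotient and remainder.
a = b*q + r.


4615 = 39 * 118 + 13
Check: 4602 + 13 = 4615

q = 118, r = 13


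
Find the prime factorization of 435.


435 / 3 = 145
145 / 5 = 29
29 / 29 = 1
435 = 3 × 5 × 29


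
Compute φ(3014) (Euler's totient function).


3014 = 2 × 11 × 137
Prime factors: 2, 11, 137
φ(3014) = 3014 × (1-1/2) × (1-1/11) × (1-1/137)
= 3014 × 1/2 × 10/11 × 136/137 = 1360

φ(3014) = 1360


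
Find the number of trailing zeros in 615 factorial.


floor(615/5) = 123
floor(615/25) = 24
floor(615/125) = 4
Total = 151

151 trailing zeros


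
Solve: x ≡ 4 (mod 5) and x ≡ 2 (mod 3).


M = 5*3 = 15
M1 = M/5 = 3, M2 = M/3 = 5
M1^(-1) mod 5 = 2, M2^(-1) mod 3 = 2
x = 4*3*2 + 2*5*2 = 44
44 mod 15 = 14
Check: 14 mod 5 = 4 ✓, 14 mod 3 = 2 ✓

x ≡ 14 (mod 15)


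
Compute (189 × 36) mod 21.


189 × 36 = 6804
6804 mod 21 = 0


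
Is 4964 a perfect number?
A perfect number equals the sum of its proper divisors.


Proper divisors of 4964: 1, 2, 4, 17, 34, 68, 73, 146, 292, 1241, 2482
Sum = 1 + 2 + 4 + 17 + 34 + 68 + 73 + 146 + 292 + 1241 + 2482 = 4360

No, 4964 is not perfect (4360 ≠ 4964)


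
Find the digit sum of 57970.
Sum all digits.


5 + 7 + 9 + 7 + 0 = 28


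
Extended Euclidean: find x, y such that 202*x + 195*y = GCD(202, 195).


Tabular extended Euclidean (each row: r = 202*s + 195*t):
r=202, s=1, t=0
r=195, s=0, t=1
q=1: r=7, s=1, t=-1   [202*(1) + 195*(-1) = 7]
q=27: r=6, s=-27, t=28   [202*(-27) + 195*(28) = 6]
q=1: r=1, s=28, t=-29   [202*(28) + 195*(-29) = 1]
q=6: r=0, s=-195, t=202   [202*(-195) + 195*(202) = 0]
GCD = 1; from the row with r=1: x=28, y=-29
Check: 202*(28) + 195*(-29) = 5656 - 5655 = 1

GCD = 1, x = 28, y = -29


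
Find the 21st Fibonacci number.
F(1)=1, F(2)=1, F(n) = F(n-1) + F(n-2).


Sequence: 1, 1, 2, 3, 5, 8, 13, 21, 34, 55, 89, 144, 233, 377, 610, 987, 1597, 2584, 4181, 6765, 10946
F(21) = 10946


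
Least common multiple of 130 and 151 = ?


GCD(130, 151) = 1
LCM = 130*151/1 = 19630/1 = 19630

LCM = 19630


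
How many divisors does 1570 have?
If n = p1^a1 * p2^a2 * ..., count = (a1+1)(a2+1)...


1570 = 2^1 × 5^1 × 157^1
d(1570) = (1+1) × (1+1) × (1+1) = 8

8 divisors


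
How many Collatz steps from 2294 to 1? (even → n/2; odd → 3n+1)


2294 → 1147 → 3442 → 1721 → 5164 → 2582 → 1291 → 3874 → 1937 → 5812 → 2906 → 1453 → 4360 → 2180 → 1090 → 545 → 1636 → 818 → 409 → 1228 → 614 → 307 → 922 → 461 → 1384 → 692 → 346 → 173 → 520 → 260 → 130 → 65 → 196 → 98 → 49 → 148 → 74 → 37 → 112 → 56 → 28 → 14 → 7 → 22 → 11 → 34 → 17 → 52 → 26 → 13 → 40 → 20 → 10 → 5 → 16 → 8 → 4 → 2 → 1
Total steps = 58

58 steps


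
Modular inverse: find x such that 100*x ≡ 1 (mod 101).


Use the extended Euclidean algorithm on (101, 100); each row r = 101*s + 100*t:
r=101, s=1, t=0
r=100, s=0, t=1
q=1: r=1, s=1, t=-1   [101*(1) + 100*(-1) = 1]
q=100: r=0, s=-100, t=101   [101*(-100) + 100*(101) = 0]
GCD = 1 with t = -1, so 100*(-1) ≡ 1 (mod 101)
Inverse = -1 mod 101 = 100
Check: 100 * 100 = 10000 ≡ 1 (mod 101)

100^(-1) ≡ 100 (mod 101)


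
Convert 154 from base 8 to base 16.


154 (base 8) = 108 (decimal)
108 (decimal) = 6C (base 16)


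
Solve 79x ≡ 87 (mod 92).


GCD(79, 92) = 1, unique solution
a^(-1) mod 92 = 7
x = 7 * 87 mod 92 = 57

x ≡ 57 (mod 92)


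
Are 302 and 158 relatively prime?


Euclidean algorithm:
302 = 1 * 158 + 144
158 = 1 * 144 + 14
144 = 10 * 14 + 4
14 = 3 * 4 + 2
4 = 2 * 2 + 0
GCD(302, 158) = 2

No, not coprime (GCD = 2)


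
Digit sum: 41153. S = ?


4 + 1 + 1 + 5 + 3 = 14


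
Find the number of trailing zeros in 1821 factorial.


floor(1821/5) = 364
floor(1821/25) = 72
floor(1821/125) = 14
floor(1821/625) = 2
Total = 452

452 trailing zeros


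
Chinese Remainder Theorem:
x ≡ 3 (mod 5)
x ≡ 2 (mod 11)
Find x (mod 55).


M = 5*11 = 55
M1 = M/5 = 11, M2 = M/11 = 5
M1^(-1) mod 5 = 1, M2^(-1) mod 11 = 9
x = 3*11*1 + 2*5*9 = 123
123 mod 55 = 13
Check: 13 mod 5 = 3 ✓, 13 mod 11 = 2 ✓

x ≡ 13 (mod 55)


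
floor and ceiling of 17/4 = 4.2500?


17/4 = 4.2500
floor = 4
ceil = 5

floor = 4, ceil = 5


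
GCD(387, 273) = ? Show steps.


387 = 1 * 273 + 114
273 = 2 * 114 + 45
114 = 2 * 45 + 24
45 = 1 * 24 + 21
24 = 1 * 21 + 3
21 = 7 * 3 + 0
GCD = 3


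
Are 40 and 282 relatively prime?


Euclidean algorithm:
282 = 7 * 40 + 2
40 = 20 * 2 + 0
GCD(40, 282) = 2

No, not coprime (GCD = 2)


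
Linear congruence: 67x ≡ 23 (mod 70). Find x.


GCD(67, 70) = 1, unique solution
a^(-1) mod 70 = 23
x = 23 * 23 mod 70 = 39

x ≡ 39 (mod 70)


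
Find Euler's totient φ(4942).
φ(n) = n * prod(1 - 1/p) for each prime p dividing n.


4942 = 2 × 7 × 353
Prime factors: 2, 7, 353
φ(4942) = 4942 × (1-1/2) × (1-1/7) × (1-1/353)
= 4942 × 1/2 × 6/7 × 352/353 = 2112

φ(4942) = 2112


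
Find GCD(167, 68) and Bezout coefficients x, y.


Tabular extended Euclidean (each row: r = 167*s + 68*t):
r=167, s=1, t=0
r=68, s=0, t=1
q=2: r=31, s=1, t=-2   [167*(1) + 68*(-2) = 31]
q=2: r=6, s=-2, t=5   [167*(-2) + 68*(5) = 6]
q=5: r=1, s=11, t=-27   [167*(11) + 68*(-27) = 1]
q=6: r=0, s=-68, t=167   [167*(-68) + 68*(167) = 0]
GCD = 1; from the row with r=1: x=11, y=-27
Check: 167*(11) + 68*(-27) = 1837 - 1836 = 1

GCD = 1, x = 11, y = -27


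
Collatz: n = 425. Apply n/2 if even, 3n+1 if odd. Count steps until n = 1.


425 → 1276 → 638 → 319 → 958 → 479 → 1438 → 719 → 2158 → 1079 → 3238 → 1619 → 4858 → 2429 → 7288 → 3644 → 1822 → 911 → 2734 → 1367 → 4102 → 2051 → 6154 → 3077 → 9232 → 4616 → 2308 → 1154 → 577 → 1732 → 866 → 433 → 1300 → 650 → 325 → 976 → 488 → 244 → 122 → 61 → 184 → 92 → 46 → 23 → 70 → 35 → 106 → 53 → 160 → 80 → 40 → 20 → 10 → 5 → 16 → 8 → 4 → 2 → 1
Total steps = 58

58 steps


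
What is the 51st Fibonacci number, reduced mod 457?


F(k) mod 457 for k=1..51:
1, 1, 2, 3, 5, 8, 13, 21, 34, 55, 89, 144, 233, 377, 153, 73, 226, 299, 68, 367, 435, 345, 323, 211, 77, 288, 365, 196, 104, 300, 404, 247, 194, 441, 178, 162, 340, 45, 385, 430, 358, 331, 232, 106, 338, 444, 325, 312, 180, 35, 215
F(51) mod 457 = 215


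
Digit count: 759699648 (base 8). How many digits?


759699648 in base 8 = 5522014300
Number of digits = 10

10 digits (base 8)


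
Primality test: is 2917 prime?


Check divisors up to sqrt(2917) = 54.0093
No divisors found.
2917 is prime.

Yes, 2917 is prime


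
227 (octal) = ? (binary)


227 (base 8) = 151 (decimal)
151 (decimal) = 10010111 (base 2)


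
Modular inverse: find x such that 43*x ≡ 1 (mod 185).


Use the extended Euclidean algorithm on (185, 43); each row r = 185*s + 43*t:
r=185, s=1, t=0
r=43, s=0, t=1
q=4: r=13, s=1, t=-4   [185*(1) + 43*(-4) = 13]
q=3: r=4, s=-3, t=13   [185*(-3) + 43*(13) = 4]
q=3: r=1, s=10, t=-43   [185*(10) + 43*(-43) = 1]
q=4: r=0, s=-43, t=185   [185*(-43) + 43*(185) = 0]
GCD = 1 with t = -43, so 43*(-43) ≡ 1 (mod 185)
Inverse = -43 mod 185 = 142
Check: 43 * 142 = 6106 ≡ 1 (mod 185)

43^(-1) ≡ 142 (mod 185)


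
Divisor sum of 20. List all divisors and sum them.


Divisors of 20: 1, 2, 4, 5, 10, 20
Sum = 1 + 2 + 4 + 5 + 10 + 20 = 42

σ(20) = 42


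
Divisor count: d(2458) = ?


2458 = 2^1 × 1229^1
d(2458) = (1+1) × (1+1) = 4

4 divisors


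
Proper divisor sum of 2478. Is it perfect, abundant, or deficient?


Proper divisors: 1, 2, 3, 6, 7, 14, 21, 42, 59, 118, 177, 354, 413, 826, 1239
Sum = 1 + 2 + 3 + 6 + 7 + 14 + 21 + 42 + 59 + 118 + 177 + 354 + 413 + 826 + 1239 = 3282
3282 > 2478 → abundant

s(2478) = 3282 (abundant)


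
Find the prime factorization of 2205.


2205 / 3 = 735
735 / 3 = 245
245 / 5 = 49
49 / 7 = 7
7 / 7 = 1
2205 = 3^2 × 5 × 7^2


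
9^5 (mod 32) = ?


9^1 mod 32 = 9
9^2 mod 32 = 17
9^3 mod 32 = 25
9^4 mod 32 = 1
9^5 mod 32 = 9


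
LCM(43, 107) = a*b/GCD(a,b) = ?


GCD(43, 107) = 1
LCM = 43*107/1 = 4601/1 = 4601

LCM = 4601


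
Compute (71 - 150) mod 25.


71 - 150 = -79
-79 mod 25 = 21


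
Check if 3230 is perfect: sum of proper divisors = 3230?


Proper divisors of 3230: 1, 2, 5, 10, 17, 19, 34, 38, 85, 95, 170, 190, 323, 646, 1615
Sum = 1 + 2 + 5 + 10 + 17 + 19 + 34 + 38 + 85 + 95 + 170 + 190 + 323 + 646 + 1615 = 3250

No, 3230 is not perfect (3250 ≠ 3230)


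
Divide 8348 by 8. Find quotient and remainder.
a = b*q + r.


8348 = 8 * 1043 + 4
Check: 8344 + 4 = 8348

q = 1043, r = 4


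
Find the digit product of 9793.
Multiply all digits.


9 × 7 × 9 × 3 = 1701


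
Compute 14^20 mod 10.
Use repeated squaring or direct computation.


14^1 mod 10 = 4
14^2 mod 10 = 6
14^3 mod 10 = 4
14^4 mod 10 = 6
14^5 mod 10 = 4
14^6 mod 10 = 6
14^7 mod 10 = 4
14^8 mod 10 = 6
14^9 mod 10 = 4
14^10 mod 10 = 6
14^11 mod 10 = 4
14^12 mod 10 = 6
14^13 mod 10 = 4
14^14 mod 10 = 6
14^15 mod 10 = 4
14^16 mod 10 = 6
14^17 mod 10 = 4
14^18 mod 10 = 6
14^19 mod 10 = 4
14^20 mod 10 = 6


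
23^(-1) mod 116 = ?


Use the extended Euclidean algorithm on (116, 23); each row r = 116*s + 23*t:
r=116, s=1, t=0
r=23, s=0, t=1
q=5: r=1, s=1, t=-5   [116*(1) + 23*(-5) = 1]
q=23: r=0, s=-23, t=116   [116*(-23) + 23*(116) = 0]
GCD = 1 with t = -5, so 23*(-5) ≡ 1 (mod 116)
Inverse = -5 mod 116 = 111
Check: 23 * 111 = 2553 ≡ 1 (mod 116)

23^(-1) ≡ 111 (mod 116)


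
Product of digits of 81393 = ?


8 × 1 × 3 × 9 × 3 = 648


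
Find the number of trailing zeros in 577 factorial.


floor(577/5) = 115
floor(577/25) = 23
floor(577/125) = 4
Total = 142

142 trailing zeros


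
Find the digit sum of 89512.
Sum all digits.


8 + 9 + 5 + 1 + 2 = 25


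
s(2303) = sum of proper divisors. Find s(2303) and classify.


Proper divisors: 1, 7, 47, 49, 329
Sum = 1 + 7 + 47 + 49 + 329 = 433
433 < 2303 → deficient

s(2303) = 433 (deficient)


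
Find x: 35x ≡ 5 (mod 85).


GCD(35, 85) = 5 divides 5
Divide: 7x ≡ 1 (mod 17)
x ≡ 5 (mod 17)


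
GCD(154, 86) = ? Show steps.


154 = 1 * 86 + 68
86 = 1 * 68 + 18
68 = 3 * 18 + 14
18 = 1 * 14 + 4
14 = 3 * 4 + 2
4 = 2 * 2 + 0
GCD = 2


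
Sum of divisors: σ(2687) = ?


Divisors of 2687: 1, 2687
Sum = 1 + 2687 = 2688

σ(2687) = 2688


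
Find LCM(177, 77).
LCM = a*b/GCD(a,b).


GCD(177, 77) = 1
LCM = 177*77/1 = 13629/1 = 13629

LCM = 13629


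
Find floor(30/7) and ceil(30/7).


30/7 = 4.2857
floor = 4
ceil = 5

floor = 4, ceil = 5


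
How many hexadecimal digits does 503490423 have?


503490423 in base 16 = 1E02A777
Number of digits = 8

8 digits (base 16)


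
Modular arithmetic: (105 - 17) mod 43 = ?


105 - 17 = 88
88 mod 43 = 2


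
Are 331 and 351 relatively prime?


Euclidean algorithm:
351 = 1 * 331 + 20
331 = 16 * 20 + 11
20 = 1 * 11 + 9
11 = 1 * 9 + 2
9 = 4 * 2 + 1
2 = 2 * 1 + 0
GCD(331, 351) = 1

Yes, coprime (GCD = 1)


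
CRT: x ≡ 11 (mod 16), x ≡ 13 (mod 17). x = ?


M = 16*17 = 272
M1 = M/16 = 17, M2 = M/17 = 16
M1^(-1) mod 16 = 1, M2^(-1) mod 17 = 16
x = 11*17*1 + 13*16*16 = 3515
3515 mod 272 = 251
Check: 251 mod 16 = 11 ✓, 251 mod 17 = 13 ✓

x ≡ 251 (mod 272)


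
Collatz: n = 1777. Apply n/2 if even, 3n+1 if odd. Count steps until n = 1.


1777 → 5332 → 2666 → 1333 → 4000 → 2000 → 1000 → 500 → 250 → 125 → 376 → 188 → 94 → 47 → 142 → 71 → 214 → 107 → 322 → 161 → 484 → 242 → 121 → 364 → 182 → 91 → 274 → 137 → 412 → 206 → 103 → 310 → 155 → 466 → 233 → 700 → 350 → 175 → 526 → 263 → 790 → 395 → 1186 → 593 → 1780 → 890 → 445 → 1336 → 668 → 334 → 167 → 502 → 251 → 754 → 377 → 1132 → 566 → 283 → 850 → 425 → 1276 → 638 → 319 → 958 → 479 → 1438 → 719 → 2158 → 1079 → 3238 → 1619 → 4858 → 2429 → 7288 → 3644 → 1822 → 911 → 2734 → 1367 → 4102 → 2051 → 6154 → 3077 → 9232 → 4616 → 2308 → 1154 → 577 → 1732 → 866 → 433 → 1300 → 650 → 325 → 976 → 488 → 244 → 122 → 61 → 184 → 92 → 46 → 23 → 70 → 35 → 106 → 53 → 160 → 80 → 40 → 20 → 10 → 5 → 16 → 8 → 4 → 2 → 1
Total steps = 117

117 steps


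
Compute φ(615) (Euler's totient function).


615 = 3 × 5 × 41
Prime factors: 3, 5, 41
φ(615) = 615 × (1-1/3) × (1-1/5) × (1-1/41)
= 615 × 2/3 × 4/5 × 40/41 = 320

φ(615) = 320


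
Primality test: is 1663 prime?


Check divisors up to sqrt(1663) = 40.7799
No divisors found.
1663 is prime.

Yes, 1663 is prime


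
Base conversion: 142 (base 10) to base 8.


142 (base 10) = 142 (decimal)
142 (decimal) = 216 (base 8)


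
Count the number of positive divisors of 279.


279 = 3^2 × 31^1
d(279) = (2+1) × (1+1) = 6

6 divisors


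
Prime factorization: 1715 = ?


1715 / 5 = 343
343 / 7 = 49
49 / 7 = 7
7 / 7 = 1
1715 = 5 × 7^3


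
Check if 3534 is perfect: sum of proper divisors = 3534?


Proper divisors of 3534: 1, 2, 3, 6, 19, 31, 38, 57, 62, 93, 114, 186, 589, 1178, 1767
Sum = 1 + 2 + 3 + 6 + 19 + 31 + 38 + 57 + 62 + 93 + 114 + 186 + 589 + 1178 + 1767 = 4146

No, 3534 is not perfect (4146 ≠ 3534)


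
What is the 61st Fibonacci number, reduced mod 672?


F(k) mod 672 for k=1..61:
1, 1, 2, 3, 5, 8, 13, 21, 34, 55, 89, 144, 233, 377, 610, 315, 253, 568, 149, 45, 194, 239, 433, 0, 433, 433, 194, 627, 149, 104, 253, 357, 610, 295, 233, 528, 89, 617, 34, 651, 13, 664, 5, 669, 2, 671, 1, 0, 1, 1, 2, 3, 5, 8, 13, 21, 34, 55, 89, 144, 233
F(61) mod 672 = 233


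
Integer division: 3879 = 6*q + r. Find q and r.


3879 = 6 * 646 + 3
Check: 3876 + 3 = 3879

q = 646, r = 3


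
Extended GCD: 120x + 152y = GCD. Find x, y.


Tabular extended Euclidean (each row: r = 120*s + 152*t):
r=120, s=1, t=0
r=152, s=0, t=1
q=0: r=120, s=1, t=0   [120*(1) + 152*(0) = 120]
q=1: r=32, s=-1, t=1   [120*(-1) + 152*(1) = 32]
q=3: r=24, s=4, t=-3   [120*(4) + 152*(-3) = 24]
q=1: r=8, s=-5, t=4   [120*(-5) + 152*(4) = 8]
q=3: r=0, s=19, t=-15   [120*(19) + 152*(-15) = 0]
GCD = 8; from the row with r=8: x=-5, y=4
Check: 120*(-5) + 152*(4) = -600 + 608 = 8

GCD = 8, x = -5, y = 4
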